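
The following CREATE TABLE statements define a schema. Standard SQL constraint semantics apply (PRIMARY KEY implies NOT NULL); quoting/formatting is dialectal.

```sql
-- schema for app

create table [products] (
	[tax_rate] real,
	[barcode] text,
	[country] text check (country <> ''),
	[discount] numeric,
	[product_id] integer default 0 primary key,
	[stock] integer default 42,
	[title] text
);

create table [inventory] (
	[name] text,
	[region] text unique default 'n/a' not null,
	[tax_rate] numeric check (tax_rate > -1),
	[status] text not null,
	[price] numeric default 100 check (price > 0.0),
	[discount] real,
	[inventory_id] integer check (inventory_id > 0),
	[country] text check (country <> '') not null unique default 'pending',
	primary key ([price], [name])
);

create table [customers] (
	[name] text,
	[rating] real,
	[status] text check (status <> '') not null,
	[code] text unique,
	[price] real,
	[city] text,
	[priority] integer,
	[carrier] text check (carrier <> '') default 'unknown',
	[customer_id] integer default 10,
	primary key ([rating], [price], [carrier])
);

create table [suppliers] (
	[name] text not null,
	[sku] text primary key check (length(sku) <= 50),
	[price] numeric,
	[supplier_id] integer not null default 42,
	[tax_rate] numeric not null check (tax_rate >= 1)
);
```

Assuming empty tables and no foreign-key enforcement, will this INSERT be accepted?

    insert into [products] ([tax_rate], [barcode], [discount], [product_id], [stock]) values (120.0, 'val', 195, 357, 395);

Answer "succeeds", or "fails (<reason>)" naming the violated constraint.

succeeds

NOT NULL columns: product_id is supplied.
No constraint is violated.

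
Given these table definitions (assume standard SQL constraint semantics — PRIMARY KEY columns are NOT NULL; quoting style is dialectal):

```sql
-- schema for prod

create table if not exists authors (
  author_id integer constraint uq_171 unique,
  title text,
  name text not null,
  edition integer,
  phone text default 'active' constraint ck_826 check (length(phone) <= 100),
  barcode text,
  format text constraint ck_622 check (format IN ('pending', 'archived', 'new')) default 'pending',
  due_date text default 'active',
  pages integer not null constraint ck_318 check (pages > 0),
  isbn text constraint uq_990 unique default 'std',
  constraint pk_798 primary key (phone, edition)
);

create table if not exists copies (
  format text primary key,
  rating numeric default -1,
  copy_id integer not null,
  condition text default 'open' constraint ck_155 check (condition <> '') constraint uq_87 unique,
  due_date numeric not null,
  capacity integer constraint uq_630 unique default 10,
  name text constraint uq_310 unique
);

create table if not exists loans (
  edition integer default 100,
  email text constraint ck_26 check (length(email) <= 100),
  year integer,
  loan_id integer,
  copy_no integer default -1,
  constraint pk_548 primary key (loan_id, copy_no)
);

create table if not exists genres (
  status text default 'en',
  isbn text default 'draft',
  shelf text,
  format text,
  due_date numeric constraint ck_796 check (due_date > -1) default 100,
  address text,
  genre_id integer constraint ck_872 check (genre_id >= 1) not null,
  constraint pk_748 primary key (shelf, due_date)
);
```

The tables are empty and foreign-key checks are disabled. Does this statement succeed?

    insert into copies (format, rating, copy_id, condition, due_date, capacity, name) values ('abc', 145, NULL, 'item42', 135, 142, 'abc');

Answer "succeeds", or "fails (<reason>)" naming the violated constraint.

copy_id is explicitly set to NULL, but copy_id is declared NOT NULL.

fails (NOT NULL on copy_id)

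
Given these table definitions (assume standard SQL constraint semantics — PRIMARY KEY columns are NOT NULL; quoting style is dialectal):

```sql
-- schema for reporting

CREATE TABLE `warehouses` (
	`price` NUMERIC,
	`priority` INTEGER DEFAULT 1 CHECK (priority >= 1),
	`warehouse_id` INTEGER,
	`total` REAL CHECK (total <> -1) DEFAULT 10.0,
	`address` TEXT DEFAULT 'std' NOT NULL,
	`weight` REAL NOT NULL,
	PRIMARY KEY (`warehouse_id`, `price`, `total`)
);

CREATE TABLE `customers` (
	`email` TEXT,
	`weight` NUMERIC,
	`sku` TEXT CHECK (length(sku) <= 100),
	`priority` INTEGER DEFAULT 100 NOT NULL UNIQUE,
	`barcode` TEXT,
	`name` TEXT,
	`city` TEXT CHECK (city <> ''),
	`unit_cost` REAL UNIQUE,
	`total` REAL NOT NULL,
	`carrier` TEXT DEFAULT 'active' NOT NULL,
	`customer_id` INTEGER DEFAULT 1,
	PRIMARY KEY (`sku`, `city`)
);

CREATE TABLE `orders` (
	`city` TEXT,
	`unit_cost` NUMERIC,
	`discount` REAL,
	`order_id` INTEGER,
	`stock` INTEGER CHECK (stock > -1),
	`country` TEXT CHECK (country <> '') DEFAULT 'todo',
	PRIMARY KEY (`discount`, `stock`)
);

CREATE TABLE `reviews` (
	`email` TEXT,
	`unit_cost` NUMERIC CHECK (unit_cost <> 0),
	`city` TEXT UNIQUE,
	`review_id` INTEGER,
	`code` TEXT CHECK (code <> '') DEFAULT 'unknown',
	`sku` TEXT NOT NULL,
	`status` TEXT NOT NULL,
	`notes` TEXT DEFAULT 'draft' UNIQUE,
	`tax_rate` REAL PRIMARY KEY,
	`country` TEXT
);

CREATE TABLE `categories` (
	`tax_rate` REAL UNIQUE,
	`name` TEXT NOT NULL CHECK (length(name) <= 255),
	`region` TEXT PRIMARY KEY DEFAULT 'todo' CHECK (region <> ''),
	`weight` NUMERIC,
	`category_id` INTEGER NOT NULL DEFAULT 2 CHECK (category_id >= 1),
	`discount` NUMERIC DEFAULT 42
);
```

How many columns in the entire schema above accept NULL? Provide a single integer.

warehouses: 1 nullable (priority — PK (warehouse_id, price, total) and explicit NOT NULL columns excluded).
customers: 6 nullable (email, weight, barcode, name, unit_cost, customer_id — PK (sku, city) and explicit NOT NULL columns excluded).
orders: 4 nullable (city, unit_cost, order_id, country — PK (discount, stock) and explicit NOT NULL columns excluded).
reviews: 7 nullable (email, unit_cost, city, review_id, code, notes, country — PK (tax_rate) and explicit NOT NULL columns excluded).
categories: 3 nullable (tax_rate, weight, discount — PK (region) and explicit NOT NULL columns excluded).
Total: 1 + 6 + 4 + 7 + 3 = 21.

21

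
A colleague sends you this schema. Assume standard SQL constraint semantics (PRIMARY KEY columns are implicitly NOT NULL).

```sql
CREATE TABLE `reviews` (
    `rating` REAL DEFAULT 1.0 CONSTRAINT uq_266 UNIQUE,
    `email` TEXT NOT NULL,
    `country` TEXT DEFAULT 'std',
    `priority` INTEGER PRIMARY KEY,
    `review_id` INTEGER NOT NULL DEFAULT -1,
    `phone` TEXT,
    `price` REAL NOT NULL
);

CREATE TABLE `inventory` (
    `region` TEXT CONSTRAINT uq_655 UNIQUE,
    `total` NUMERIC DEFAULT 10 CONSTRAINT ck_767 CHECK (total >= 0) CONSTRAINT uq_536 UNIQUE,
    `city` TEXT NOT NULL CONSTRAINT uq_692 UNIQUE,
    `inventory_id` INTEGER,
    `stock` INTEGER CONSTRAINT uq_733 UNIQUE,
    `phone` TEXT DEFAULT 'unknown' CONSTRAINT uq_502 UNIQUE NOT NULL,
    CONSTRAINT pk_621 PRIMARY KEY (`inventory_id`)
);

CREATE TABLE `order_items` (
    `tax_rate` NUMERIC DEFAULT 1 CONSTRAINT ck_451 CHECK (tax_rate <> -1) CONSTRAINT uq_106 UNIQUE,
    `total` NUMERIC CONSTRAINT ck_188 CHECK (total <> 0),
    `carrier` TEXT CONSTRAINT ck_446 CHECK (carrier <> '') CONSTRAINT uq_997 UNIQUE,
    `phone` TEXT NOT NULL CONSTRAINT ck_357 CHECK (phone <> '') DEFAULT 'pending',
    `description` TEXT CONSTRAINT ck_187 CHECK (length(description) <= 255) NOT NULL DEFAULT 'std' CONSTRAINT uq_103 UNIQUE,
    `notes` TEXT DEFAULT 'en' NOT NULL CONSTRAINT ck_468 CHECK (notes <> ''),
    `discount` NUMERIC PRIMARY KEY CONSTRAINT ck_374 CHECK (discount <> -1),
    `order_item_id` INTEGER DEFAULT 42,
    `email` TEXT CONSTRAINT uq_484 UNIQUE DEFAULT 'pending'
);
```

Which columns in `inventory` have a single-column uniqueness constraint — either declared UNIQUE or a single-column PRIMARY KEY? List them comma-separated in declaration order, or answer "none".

- region: declared UNIQUE → unique.
- total: declared UNIQUE → unique.
- city: declared UNIQUE → unique.
- inventory_id: single-column PRIMARY KEY → unique.
- stock: declared UNIQUE → unique.
- phone: declared UNIQUE → unique.

region, total, city, inventory_id, stock, phone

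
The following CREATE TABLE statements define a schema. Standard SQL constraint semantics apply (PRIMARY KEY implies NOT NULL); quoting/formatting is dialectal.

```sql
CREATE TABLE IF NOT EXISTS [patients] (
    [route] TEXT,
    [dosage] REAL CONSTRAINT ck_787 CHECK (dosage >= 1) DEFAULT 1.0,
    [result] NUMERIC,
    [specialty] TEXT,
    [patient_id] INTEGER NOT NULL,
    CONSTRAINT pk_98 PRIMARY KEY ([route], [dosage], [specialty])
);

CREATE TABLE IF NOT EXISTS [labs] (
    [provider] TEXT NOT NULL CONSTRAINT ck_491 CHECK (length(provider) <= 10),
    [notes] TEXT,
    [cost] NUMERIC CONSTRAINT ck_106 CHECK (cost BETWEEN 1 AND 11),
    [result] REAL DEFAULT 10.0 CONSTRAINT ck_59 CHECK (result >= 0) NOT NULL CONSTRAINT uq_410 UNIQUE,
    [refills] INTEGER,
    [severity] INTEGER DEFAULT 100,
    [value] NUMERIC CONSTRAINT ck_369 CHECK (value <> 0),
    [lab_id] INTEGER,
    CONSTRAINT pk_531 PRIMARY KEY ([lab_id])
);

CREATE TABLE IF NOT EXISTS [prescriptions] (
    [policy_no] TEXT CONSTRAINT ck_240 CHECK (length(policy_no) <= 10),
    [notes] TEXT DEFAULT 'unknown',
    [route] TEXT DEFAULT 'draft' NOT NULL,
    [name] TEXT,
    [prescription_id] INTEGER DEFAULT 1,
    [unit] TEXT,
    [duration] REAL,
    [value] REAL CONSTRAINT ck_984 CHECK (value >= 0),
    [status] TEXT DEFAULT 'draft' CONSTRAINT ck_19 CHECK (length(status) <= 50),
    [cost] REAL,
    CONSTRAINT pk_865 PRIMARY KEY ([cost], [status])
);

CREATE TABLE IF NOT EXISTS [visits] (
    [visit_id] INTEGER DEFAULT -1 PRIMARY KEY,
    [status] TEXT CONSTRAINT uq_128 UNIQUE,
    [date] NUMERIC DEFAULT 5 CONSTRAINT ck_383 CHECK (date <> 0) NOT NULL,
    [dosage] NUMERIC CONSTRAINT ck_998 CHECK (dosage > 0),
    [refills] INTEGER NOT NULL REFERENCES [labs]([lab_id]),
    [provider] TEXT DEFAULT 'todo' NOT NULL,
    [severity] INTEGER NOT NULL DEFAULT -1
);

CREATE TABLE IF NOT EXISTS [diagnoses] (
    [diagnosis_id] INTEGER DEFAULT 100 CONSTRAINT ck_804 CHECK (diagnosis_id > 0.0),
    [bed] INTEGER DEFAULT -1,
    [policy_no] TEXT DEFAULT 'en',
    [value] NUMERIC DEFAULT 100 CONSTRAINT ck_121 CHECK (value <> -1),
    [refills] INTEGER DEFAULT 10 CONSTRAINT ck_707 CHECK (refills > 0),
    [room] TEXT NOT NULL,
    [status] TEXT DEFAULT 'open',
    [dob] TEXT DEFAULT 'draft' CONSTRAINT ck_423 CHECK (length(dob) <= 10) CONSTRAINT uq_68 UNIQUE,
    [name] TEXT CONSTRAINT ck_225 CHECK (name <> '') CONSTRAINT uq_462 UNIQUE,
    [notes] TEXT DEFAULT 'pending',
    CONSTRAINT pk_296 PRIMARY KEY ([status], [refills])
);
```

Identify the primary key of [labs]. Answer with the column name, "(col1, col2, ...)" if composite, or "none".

lab_id

lab_id is declared PRIMARY KEY as a table-level PRIMARY KEY clause.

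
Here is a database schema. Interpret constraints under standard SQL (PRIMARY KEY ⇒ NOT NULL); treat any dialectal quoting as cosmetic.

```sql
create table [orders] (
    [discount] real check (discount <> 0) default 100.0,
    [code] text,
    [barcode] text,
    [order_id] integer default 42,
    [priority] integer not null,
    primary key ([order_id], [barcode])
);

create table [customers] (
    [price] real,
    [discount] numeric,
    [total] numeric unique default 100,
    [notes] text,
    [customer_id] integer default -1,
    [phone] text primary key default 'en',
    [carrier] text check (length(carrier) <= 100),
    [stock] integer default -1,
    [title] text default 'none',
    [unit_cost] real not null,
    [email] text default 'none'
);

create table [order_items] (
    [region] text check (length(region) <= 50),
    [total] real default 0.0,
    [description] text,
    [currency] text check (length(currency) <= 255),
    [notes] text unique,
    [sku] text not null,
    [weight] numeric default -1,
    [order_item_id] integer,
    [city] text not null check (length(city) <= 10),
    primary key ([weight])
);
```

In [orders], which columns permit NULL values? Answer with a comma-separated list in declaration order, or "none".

discount, code

- discount: CHECK does not forbid NULL (a CHECK constraint passes when its expression is NULL) → nullable.
- code: no NOT NULL constraint applies → nullable.
- barcode: part of the PRIMARY KEY, which implies NOT NULL → not nullable.
- order_id: part of the PRIMARY KEY, which implies NOT NULL → not nullable.
- priority: declared NOT NULL → not nullable.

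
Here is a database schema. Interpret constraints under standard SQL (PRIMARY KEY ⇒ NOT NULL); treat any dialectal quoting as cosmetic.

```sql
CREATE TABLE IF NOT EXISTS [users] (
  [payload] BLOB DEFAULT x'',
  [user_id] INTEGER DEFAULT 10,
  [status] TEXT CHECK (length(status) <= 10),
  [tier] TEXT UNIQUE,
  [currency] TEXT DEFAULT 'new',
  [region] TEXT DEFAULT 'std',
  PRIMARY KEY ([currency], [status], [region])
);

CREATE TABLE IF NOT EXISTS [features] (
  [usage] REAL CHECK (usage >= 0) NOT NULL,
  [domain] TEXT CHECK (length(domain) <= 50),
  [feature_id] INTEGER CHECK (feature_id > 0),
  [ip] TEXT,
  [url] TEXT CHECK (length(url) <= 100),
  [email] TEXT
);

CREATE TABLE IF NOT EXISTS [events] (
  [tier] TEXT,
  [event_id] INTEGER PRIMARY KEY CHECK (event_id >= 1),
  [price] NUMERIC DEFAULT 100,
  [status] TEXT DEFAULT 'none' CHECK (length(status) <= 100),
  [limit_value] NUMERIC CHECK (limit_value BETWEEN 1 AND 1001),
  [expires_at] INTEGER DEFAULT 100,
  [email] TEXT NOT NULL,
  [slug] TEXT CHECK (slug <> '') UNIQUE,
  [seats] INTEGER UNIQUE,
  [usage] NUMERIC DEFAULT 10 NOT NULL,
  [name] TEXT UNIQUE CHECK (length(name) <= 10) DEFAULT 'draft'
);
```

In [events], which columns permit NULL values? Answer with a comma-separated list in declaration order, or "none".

tier, price, status, limit_value, expires_at, slug, seats, name

- tier: no NOT NULL constraint applies → nullable.
- event_id: part of the PRIMARY KEY, which implies NOT NULL → not nullable.
- price: DEFAULT only fills an omitted column; an explicit NULL is still allowed → nullable.
- status: CHECK does not forbid NULL (a CHECK constraint passes when its expression is NULL) → nullable.
- limit_value: CHECK does not forbid NULL (a CHECK constraint passes when its expression is NULL) → nullable.
- expires_at: DEFAULT only fills an omitted column; an explicit NULL is still allowed → nullable.
- email: declared NOT NULL → not nullable.
- slug: CHECK does not forbid NULL (a CHECK constraint passes when its expression is NULL) → nullable.
- seats: UNIQUE does not imply NOT NULL → nullable.
- usage: declared NOT NULL → not nullable.
- name: CHECK does not forbid NULL (a CHECK constraint passes when its expression is NULL) → nullable.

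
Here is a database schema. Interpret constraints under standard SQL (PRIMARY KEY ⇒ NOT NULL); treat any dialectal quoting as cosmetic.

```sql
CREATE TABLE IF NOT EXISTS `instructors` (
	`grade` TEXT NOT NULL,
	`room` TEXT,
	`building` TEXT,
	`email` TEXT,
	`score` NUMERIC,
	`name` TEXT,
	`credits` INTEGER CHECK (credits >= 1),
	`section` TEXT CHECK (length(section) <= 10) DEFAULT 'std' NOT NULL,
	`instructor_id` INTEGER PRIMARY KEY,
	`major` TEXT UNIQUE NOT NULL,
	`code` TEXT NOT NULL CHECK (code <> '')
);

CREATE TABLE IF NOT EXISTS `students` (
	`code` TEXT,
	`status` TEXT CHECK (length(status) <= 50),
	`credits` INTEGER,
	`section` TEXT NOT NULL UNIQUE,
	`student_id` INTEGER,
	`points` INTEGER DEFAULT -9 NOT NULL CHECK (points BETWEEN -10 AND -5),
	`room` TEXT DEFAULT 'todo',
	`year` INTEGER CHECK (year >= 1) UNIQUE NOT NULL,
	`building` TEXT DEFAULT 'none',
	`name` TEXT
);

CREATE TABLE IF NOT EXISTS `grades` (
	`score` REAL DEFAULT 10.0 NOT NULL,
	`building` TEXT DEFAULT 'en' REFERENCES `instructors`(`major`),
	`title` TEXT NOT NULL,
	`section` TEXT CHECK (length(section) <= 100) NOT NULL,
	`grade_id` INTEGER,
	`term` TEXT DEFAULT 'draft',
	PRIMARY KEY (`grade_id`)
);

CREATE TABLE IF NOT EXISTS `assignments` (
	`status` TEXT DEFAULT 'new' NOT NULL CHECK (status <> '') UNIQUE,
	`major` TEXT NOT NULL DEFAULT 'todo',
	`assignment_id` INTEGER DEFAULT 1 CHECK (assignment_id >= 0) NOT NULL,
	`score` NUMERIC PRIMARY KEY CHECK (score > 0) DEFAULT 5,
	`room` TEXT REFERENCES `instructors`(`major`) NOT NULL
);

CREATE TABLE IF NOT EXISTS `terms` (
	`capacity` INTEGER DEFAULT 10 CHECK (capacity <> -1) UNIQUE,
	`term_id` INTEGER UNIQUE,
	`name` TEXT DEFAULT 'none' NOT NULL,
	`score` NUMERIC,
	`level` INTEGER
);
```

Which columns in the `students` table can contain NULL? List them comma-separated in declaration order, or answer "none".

- code: no NOT NULL constraint applies → nullable.
- status: CHECK does not forbid NULL (a CHECK constraint passes when its expression is NULL) → nullable.
- credits: no NOT NULL constraint applies → nullable.
- section: declared NOT NULL → not nullable.
- student_id: no NOT NULL constraint applies → nullable.
- points: declared NOT NULL → not nullable.
- room: DEFAULT only fills an omitted column; an explicit NULL is still allowed → nullable.
- year: declared NOT NULL → not nullable.
- building: DEFAULT only fills an omitted column; an explicit NULL is still allowed → nullable.
- name: no NOT NULL constraint applies → nullable.

code, status, credits, student_id, room, building, name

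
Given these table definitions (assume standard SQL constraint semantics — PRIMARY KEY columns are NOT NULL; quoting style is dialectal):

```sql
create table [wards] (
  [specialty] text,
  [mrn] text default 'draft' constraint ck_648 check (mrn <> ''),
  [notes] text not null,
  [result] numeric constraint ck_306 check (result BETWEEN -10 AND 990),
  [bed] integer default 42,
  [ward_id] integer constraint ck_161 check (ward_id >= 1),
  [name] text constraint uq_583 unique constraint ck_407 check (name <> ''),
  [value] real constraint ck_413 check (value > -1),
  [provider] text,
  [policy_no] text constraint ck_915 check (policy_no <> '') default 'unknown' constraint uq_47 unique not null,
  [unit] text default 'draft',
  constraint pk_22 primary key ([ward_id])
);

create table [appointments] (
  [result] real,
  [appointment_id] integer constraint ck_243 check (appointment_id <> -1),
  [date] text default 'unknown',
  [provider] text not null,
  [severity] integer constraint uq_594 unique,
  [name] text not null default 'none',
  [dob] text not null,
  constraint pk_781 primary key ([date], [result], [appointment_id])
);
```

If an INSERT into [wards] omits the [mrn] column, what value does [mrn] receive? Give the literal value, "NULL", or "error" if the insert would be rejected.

'draft'

mrn has an explicit DEFAULT 'draft'.
When the column is omitted from an INSERT, that default is used.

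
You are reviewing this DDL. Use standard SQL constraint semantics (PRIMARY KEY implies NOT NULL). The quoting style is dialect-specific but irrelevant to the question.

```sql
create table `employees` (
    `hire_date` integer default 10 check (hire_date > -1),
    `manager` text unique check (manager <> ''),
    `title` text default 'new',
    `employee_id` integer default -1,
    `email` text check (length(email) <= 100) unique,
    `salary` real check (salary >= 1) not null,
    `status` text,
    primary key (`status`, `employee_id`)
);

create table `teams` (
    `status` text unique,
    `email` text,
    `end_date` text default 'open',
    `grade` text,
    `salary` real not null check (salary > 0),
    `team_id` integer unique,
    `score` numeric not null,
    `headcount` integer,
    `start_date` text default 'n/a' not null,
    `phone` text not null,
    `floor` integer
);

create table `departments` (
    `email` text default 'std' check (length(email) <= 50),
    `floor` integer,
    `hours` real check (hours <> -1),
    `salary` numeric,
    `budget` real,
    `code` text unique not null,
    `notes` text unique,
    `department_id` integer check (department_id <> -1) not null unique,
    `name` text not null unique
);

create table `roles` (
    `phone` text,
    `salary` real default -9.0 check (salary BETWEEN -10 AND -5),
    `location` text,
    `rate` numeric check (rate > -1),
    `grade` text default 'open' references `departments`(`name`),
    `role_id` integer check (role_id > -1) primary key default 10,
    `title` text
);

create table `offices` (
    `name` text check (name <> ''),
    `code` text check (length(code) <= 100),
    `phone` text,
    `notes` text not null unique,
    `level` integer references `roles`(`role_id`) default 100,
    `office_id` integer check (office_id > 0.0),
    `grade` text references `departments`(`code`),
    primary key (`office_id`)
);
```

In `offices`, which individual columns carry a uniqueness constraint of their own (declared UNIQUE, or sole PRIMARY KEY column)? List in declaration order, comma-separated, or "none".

- name: no UNIQUE or single-column PK constraint.
- code: no UNIQUE or single-column PK constraint.
- phone: no UNIQUE or single-column PK constraint.
- notes: declared UNIQUE → unique.
- level: no UNIQUE or single-column PK constraint.
- office_id: single-column PRIMARY KEY → unique.
- grade: no UNIQUE or single-column PK constraint.

notes, office_id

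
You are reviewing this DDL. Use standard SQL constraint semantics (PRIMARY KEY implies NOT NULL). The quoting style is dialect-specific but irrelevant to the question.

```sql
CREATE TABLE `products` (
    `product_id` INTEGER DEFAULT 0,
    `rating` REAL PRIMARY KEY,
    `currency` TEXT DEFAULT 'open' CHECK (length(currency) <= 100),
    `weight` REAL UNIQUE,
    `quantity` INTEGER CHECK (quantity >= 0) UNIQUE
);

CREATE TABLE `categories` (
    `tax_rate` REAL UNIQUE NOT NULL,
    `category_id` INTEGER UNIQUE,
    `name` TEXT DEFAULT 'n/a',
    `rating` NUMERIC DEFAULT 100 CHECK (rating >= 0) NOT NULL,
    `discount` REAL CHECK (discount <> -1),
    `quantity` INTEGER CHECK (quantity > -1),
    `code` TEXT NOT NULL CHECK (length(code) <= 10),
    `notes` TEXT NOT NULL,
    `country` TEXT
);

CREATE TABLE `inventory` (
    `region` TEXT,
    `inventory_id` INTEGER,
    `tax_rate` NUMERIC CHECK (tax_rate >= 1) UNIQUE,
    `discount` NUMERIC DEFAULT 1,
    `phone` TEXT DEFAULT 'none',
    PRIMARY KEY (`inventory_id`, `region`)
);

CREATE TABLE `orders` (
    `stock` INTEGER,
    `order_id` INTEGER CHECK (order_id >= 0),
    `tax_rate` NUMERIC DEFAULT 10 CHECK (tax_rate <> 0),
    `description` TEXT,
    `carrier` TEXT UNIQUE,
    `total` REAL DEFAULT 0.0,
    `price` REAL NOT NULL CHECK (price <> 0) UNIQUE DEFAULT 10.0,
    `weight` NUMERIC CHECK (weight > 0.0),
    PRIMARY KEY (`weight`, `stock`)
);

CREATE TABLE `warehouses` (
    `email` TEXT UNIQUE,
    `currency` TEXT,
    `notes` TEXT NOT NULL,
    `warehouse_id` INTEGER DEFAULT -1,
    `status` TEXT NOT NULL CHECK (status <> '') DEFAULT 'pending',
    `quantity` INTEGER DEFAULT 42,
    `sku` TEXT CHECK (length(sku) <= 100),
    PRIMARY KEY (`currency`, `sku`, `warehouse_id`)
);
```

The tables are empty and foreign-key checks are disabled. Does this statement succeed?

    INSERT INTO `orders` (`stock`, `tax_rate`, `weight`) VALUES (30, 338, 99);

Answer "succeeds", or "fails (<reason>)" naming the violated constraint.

NOT NULL columns: price defaults to 10.0; stock is supplied; weight is supplied.
CHECK constraints: 338 satisfies (tax_rate <> 0); 99 satisfies (weight > 0.0).
No constraint is violated.

succeeds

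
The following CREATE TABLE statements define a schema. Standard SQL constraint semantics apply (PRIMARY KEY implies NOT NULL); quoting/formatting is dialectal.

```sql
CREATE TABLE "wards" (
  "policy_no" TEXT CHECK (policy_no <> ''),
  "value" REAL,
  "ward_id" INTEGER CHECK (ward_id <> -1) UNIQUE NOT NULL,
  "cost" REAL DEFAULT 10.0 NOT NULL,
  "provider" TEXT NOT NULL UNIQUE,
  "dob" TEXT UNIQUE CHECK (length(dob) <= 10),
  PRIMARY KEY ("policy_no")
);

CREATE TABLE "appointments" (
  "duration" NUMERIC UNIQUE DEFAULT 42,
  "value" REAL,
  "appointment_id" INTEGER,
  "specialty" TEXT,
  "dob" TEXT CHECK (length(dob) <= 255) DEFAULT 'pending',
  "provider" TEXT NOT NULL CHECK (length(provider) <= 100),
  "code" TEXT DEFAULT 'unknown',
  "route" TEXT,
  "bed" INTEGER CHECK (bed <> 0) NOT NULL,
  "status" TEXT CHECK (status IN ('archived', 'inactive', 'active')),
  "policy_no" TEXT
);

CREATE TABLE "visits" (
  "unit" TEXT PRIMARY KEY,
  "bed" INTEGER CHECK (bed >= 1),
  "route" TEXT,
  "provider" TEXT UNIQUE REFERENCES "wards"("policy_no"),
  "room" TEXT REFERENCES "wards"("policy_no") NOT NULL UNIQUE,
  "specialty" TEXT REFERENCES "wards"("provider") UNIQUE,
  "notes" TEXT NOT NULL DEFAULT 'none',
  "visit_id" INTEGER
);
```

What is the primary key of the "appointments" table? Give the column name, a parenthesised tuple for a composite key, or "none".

none

No column is declared PRIMARY KEY inline, and there is no table-level PRIMARY KEY clause in appointments.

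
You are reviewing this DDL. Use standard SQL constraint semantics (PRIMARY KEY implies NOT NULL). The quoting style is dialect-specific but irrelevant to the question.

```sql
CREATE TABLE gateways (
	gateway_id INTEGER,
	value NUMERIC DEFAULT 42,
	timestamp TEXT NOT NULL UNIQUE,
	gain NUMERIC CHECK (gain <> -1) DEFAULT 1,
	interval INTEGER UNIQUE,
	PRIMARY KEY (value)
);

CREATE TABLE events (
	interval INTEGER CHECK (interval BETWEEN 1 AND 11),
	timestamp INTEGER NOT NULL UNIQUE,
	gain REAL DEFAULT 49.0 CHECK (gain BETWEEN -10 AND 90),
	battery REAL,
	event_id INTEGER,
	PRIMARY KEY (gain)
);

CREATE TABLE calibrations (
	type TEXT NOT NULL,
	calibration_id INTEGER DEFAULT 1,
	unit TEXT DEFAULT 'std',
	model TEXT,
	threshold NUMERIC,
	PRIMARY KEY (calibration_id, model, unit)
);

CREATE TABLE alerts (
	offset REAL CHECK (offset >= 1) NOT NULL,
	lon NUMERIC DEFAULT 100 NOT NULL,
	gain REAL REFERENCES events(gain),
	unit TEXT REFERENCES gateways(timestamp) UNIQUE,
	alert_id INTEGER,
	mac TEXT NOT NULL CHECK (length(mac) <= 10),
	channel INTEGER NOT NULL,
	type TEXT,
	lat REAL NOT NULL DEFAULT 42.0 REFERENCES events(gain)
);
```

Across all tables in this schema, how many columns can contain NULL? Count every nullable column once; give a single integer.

gateways: 3 nullable (gateway_id, gain, interval — PK (value) and explicit NOT NULL columns excluded).
events: 3 nullable (interval, battery, event_id — PK (gain) and explicit NOT NULL columns excluded).
calibrations: 1 nullable (threshold — PK (calibration_id, model, unit) and explicit NOT NULL columns excluded).
alerts: 4 nullable (gain, unit, alert_id, type — PK none and explicit NOT NULL columns excluded).
Total: 3 + 3 + 1 + 4 = 11.

11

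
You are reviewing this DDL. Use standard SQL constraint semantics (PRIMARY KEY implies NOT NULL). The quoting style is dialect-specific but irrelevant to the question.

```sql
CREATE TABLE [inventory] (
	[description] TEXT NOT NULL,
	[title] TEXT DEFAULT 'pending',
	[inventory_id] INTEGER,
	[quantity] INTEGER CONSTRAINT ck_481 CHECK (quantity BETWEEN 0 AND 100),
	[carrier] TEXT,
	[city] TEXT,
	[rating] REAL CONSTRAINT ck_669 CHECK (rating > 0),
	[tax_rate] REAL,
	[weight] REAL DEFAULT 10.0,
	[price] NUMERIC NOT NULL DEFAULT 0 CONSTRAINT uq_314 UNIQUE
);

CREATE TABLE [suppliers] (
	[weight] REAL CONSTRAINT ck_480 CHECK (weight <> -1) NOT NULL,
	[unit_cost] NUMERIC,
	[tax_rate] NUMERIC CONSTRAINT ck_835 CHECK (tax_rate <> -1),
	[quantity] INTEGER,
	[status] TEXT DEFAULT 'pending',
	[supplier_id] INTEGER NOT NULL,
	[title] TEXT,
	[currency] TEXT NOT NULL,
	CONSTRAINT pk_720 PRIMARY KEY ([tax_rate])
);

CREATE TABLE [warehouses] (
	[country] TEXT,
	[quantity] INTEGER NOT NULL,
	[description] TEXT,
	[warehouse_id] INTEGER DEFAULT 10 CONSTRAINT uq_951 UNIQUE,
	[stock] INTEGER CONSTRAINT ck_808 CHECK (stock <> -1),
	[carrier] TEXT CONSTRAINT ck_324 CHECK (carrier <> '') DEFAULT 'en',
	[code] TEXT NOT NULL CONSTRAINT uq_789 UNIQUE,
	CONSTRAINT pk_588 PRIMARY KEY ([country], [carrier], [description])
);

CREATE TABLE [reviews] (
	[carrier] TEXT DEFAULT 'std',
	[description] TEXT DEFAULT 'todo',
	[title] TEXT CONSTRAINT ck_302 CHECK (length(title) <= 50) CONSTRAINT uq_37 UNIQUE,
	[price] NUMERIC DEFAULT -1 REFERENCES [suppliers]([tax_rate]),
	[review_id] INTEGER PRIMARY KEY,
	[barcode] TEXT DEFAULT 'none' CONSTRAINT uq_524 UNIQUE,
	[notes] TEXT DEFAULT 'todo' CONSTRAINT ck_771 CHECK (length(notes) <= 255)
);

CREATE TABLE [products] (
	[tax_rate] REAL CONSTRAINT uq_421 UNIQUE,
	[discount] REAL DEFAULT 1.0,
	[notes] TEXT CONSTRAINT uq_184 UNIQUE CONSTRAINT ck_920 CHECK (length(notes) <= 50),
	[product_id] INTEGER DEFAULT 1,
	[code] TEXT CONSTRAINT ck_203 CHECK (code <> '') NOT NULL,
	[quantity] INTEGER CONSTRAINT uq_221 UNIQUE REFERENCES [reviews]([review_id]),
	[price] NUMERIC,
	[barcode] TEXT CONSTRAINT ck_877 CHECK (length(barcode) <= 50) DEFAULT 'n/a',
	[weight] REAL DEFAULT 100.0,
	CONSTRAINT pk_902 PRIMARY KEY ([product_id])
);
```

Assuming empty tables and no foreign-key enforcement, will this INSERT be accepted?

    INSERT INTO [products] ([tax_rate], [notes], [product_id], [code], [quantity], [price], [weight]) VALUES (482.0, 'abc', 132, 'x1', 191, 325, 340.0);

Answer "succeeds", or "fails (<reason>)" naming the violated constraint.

NOT NULL columns: code is supplied; product_id is supplied.
CHECK constraints: 'abc' satisfies (length(notes) <= 50); 'x1' satisfies (code <> '').
No constraint is violated.

succeeds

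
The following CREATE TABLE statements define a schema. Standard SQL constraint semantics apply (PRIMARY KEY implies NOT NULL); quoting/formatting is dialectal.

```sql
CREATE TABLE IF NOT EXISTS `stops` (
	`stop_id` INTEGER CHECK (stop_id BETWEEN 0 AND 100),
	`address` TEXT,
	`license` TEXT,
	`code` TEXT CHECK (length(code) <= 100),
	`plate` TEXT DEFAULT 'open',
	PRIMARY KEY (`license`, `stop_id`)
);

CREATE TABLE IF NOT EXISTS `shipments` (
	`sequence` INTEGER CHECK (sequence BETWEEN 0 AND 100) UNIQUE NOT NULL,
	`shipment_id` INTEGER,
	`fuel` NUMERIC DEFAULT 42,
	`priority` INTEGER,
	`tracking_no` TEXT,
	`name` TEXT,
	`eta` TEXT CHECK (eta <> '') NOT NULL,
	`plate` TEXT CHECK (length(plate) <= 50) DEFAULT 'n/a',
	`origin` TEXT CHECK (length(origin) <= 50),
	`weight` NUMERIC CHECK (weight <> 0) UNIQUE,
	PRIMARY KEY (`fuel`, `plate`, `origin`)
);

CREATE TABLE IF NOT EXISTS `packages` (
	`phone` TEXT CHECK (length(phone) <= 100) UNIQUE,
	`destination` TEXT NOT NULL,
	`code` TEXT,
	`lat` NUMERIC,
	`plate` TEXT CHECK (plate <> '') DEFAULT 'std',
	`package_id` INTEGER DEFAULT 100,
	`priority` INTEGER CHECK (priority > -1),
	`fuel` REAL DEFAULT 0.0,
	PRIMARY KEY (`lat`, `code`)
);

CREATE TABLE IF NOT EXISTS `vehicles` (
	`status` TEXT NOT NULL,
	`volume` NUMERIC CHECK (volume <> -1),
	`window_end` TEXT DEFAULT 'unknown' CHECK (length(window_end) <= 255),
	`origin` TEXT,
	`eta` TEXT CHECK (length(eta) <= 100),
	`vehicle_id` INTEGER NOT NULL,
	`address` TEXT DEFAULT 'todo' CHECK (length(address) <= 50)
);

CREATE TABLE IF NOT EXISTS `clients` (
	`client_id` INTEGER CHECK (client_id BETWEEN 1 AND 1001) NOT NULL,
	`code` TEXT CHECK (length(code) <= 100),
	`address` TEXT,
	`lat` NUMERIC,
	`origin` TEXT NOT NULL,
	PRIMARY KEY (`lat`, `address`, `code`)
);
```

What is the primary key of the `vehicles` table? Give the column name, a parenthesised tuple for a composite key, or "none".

No column is declared PRIMARY KEY inline, and there is no table-level PRIMARY KEY clause in vehicles.

none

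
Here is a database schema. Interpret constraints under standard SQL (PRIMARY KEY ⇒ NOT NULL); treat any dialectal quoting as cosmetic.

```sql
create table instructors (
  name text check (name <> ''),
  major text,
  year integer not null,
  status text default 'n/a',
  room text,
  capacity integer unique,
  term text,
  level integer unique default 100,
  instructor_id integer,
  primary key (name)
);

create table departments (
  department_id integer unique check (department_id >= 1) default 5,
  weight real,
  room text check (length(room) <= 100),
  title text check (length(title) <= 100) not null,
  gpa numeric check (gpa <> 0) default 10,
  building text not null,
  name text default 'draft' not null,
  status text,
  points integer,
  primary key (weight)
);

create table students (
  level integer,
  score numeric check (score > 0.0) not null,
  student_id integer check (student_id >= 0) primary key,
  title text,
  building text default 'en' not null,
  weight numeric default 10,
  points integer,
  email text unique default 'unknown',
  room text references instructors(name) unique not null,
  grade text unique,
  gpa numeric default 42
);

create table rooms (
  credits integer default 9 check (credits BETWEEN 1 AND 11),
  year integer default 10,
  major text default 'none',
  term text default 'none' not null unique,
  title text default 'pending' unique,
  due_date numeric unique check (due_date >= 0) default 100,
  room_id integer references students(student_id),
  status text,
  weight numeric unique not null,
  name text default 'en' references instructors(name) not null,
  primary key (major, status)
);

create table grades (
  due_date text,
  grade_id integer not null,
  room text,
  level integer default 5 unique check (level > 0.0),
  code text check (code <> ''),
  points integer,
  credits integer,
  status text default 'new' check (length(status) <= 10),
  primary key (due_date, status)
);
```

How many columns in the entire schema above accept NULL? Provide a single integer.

29

instructors: 7 nullable (major, status, room, capacity, term, level, instructor_id — PK (name) and explicit NOT NULL columns excluded).
departments: 5 nullable (department_id, room, gpa, status, points — PK (weight) and explicit NOT NULL columns excluded).
students: 7 nullable (level, title, weight, points, email, grade, gpa — PK (student_id) and explicit NOT NULL columns excluded).
rooms: 5 nullable (credits, year, title, due_date, room_id — PK (major, status) and explicit NOT NULL columns excluded).
grades: 5 nullable (room, level, code, points, credits — PK (due_date, status) and explicit NOT NULL columns excluded).
Total: 7 + 5 + 7 + 5 + 5 = 29.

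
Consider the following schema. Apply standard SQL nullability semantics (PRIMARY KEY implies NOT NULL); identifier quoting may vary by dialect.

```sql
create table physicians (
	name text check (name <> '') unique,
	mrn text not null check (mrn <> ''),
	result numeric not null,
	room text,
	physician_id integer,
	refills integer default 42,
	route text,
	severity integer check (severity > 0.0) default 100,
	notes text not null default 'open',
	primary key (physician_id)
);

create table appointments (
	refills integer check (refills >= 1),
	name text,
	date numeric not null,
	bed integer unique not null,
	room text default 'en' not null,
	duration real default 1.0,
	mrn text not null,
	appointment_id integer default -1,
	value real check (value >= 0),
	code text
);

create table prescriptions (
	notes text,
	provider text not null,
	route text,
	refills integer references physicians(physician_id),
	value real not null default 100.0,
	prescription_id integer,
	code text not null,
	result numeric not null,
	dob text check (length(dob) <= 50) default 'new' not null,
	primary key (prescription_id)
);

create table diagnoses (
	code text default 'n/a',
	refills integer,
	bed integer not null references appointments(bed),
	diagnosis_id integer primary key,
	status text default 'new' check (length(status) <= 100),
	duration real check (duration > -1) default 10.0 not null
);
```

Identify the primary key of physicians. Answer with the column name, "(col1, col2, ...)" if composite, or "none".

physician_id is declared PRIMARY KEY as a table-level PRIMARY KEY clause.

physician_id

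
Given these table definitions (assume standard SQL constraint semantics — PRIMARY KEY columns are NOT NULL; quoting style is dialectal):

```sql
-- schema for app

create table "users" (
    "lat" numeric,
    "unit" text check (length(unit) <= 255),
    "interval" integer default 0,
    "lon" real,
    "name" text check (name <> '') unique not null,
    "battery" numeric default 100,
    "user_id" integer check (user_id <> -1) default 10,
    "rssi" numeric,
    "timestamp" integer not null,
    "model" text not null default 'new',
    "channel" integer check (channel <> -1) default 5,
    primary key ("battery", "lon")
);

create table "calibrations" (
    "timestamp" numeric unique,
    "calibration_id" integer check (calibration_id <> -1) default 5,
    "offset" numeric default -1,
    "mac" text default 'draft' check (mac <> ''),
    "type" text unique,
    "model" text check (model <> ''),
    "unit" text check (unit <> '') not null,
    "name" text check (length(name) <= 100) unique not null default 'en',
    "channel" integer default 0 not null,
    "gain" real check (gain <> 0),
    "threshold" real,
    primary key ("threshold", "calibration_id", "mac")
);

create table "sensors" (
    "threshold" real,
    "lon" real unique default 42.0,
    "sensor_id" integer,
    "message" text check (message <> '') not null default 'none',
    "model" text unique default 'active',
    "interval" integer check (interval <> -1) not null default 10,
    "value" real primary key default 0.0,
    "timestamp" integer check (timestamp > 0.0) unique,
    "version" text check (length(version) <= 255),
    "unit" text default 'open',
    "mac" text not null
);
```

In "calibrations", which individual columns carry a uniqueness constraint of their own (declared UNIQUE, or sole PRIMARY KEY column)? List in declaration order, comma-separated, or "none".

- timestamp: declared UNIQUE → unique.
- calibration_id: part of a composite PRIMARY KEY — only the tuple is unique, not this column on its own.
- offset: no UNIQUE or single-column PK constraint.
- mac: part of a composite PRIMARY KEY — only the tuple is unique, not this column on its own.
- type: declared UNIQUE → unique.
- model: no UNIQUE or single-column PK constraint.
- unit: no UNIQUE or single-column PK constraint.
- name: declared UNIQUE → unique.
- channel: no UNIQUE or single-column PK constraint.
- gain: no UNIQUE or single-column PK constraint.
- threshold: part of a composite PRIMARY KEY — only the tuple is unique, not this column on its own.

timestamp, type, name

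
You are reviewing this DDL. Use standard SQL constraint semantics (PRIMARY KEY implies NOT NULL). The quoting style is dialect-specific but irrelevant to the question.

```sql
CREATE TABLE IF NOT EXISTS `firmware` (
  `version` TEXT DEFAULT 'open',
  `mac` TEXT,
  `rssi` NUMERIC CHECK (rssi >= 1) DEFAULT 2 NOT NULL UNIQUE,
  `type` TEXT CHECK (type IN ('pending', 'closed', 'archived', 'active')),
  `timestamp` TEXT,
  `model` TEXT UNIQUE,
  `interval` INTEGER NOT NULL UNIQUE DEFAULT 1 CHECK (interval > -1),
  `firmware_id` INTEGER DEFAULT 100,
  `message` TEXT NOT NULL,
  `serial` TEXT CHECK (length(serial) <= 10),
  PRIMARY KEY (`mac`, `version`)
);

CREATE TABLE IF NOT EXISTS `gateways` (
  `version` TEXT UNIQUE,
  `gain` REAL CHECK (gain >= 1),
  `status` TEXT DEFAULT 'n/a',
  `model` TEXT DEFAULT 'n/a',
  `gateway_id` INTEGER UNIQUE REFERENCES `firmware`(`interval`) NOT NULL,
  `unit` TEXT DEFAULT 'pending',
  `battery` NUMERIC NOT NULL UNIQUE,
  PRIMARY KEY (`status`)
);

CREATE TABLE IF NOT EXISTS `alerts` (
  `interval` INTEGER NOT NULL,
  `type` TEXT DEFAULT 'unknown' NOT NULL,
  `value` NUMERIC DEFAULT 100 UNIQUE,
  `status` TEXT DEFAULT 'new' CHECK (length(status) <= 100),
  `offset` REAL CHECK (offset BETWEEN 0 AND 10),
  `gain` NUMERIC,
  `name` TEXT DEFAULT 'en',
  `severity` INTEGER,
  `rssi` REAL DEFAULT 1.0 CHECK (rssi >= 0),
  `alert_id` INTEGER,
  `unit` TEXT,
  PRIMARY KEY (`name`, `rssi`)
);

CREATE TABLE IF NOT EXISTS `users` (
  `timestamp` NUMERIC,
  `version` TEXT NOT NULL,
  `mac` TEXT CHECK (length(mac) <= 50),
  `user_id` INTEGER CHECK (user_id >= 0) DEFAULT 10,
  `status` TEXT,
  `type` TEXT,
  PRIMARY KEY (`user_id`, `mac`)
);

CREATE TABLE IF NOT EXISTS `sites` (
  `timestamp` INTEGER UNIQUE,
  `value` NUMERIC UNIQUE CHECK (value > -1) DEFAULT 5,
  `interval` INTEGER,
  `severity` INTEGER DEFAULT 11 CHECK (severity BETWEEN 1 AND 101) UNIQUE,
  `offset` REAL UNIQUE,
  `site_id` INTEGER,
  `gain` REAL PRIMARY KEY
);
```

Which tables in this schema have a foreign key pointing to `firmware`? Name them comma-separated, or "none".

gateways

- gateways.gateway_id references firmware(interval).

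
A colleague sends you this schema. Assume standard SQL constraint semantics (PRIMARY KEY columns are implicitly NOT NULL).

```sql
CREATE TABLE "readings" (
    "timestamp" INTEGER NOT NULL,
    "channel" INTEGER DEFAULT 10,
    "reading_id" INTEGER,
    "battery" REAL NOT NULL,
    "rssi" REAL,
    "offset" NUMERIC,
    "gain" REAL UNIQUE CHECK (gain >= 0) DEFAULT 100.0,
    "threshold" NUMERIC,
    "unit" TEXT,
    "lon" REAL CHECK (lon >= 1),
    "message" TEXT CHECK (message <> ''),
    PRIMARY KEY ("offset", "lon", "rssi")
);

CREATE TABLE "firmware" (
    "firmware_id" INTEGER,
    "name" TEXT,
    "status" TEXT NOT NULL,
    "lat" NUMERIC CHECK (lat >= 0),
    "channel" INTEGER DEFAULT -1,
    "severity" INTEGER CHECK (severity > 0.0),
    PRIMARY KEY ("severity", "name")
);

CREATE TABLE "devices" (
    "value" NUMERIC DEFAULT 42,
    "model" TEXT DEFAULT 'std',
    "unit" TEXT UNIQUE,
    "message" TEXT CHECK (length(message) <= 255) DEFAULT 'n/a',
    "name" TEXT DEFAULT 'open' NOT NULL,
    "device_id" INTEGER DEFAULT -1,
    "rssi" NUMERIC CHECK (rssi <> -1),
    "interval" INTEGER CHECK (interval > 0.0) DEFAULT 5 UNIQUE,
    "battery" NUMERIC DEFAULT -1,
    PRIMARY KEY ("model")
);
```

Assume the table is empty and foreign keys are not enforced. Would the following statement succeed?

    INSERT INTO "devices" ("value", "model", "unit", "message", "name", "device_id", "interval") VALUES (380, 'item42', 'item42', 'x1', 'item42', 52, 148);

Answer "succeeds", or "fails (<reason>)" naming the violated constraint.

NOT NULL columns: model is supplied; name is supplied.
CHECK constraints: 'x1' satisfies (length(message) <= 255); 148 satisfies (interval > 0.0).
No constraint is violated.

succeeds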